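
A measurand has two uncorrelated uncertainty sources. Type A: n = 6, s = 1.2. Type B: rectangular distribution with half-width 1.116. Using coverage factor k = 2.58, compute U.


u_A = s / sqrt(n) = 1.2 / sqrt(6) = 0.48989795
u_B = half_width / sqrt(3) = 1.116 / sqrt(3) = 0.6443229
uc = sqrt(u_A^2 + u_B^2) = sqrt(0.48989795^2 + 0.6443229^2) = 0.8094146
U = k * uc = 2.58 * 0.8094146
U = 2.0883

2.0883


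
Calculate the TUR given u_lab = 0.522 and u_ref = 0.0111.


TUR = u_lab / u_ref
= 0.522 / 0.0111
= 47.0270

47.0270


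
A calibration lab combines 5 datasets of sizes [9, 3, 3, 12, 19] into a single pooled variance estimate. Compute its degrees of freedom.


nu = sum_i (n_i - 1)
nu = ((9 - 1) + (3 - 1) + (3 - 1) + (12 - 1) + (19 - 1))
nu = 8 + 2 + 2 + 11 + 18
nu = 41

41


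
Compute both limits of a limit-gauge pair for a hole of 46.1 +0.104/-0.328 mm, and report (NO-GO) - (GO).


GO = nominal - lower_tol (smallest hole = maximum material condition)
GO = 46.1 - 0.328 = 45.772
NO-GO = nominal + upper_tol (largest hole = least material condition)
NO-GO = 46.1 + 0.104 = 46.204
spread = NO-GO - GO = 46.204 - 45.772 = 0.4320

0.4320


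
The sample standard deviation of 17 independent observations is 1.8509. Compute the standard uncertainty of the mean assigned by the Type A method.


u_A = s / sqrt(n)
u_A = 1.8509 / sqrt(17)
u_A = 1.8509 / 4.1231056
u_A = 0.4489

0.4489


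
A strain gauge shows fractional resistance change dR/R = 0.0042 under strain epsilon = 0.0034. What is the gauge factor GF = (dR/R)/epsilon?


GF = (dR/R) / epsilon
= 0.0042 / 0.0034
= 1.2353

1.2353


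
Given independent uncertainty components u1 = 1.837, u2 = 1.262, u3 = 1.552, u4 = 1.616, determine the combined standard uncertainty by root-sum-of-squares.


uc = sqrt(1.837^2 + 1.262^2 + 1.552^2 + 1.616^2)
uc = sqrt(9.987373)
uc = 3.1603

3.1603


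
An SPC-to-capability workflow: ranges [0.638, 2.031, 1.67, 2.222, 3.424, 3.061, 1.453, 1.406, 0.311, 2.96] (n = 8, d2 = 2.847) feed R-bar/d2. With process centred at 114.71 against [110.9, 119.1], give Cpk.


R_bar = (0.638 + 2.031 + 1.67 + 2.222 + 3.424 + 3.061 + 1.453 + 1.406 + 0.311 + 2.96) / 10 = 1.9176
sigma = R_bar / d2 = 1.9176 / 2.847 = 0.67355111
Cp = (USL - LSL)/(6*sigma) = (119.1 - 110.9)/(6*0.67355111) = 2.0290
Cpu = (119.1 - 114.71)/(3*0.67355111) = 2.1726
Cpl = (114.71 - 110.9)/(3*0.67355111) = 1.8855
Cpk = min(Cpu, Cpl) = 1.8855

1.8855


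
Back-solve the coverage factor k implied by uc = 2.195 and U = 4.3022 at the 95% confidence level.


k = U / uc
k = 4.3022 / 2.195
k = 1.96

1.96


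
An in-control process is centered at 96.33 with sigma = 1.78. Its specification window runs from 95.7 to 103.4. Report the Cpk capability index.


Cpu = (USL - mean) / (3*sigma) = (103.4 - 96.33) / (3*1.78) = 1.3240
Cpl = (mean - LSL) / (3*sigma) = (96.33 - 95.7) / (3*1.78) = 0.1180
Cpk = min(Cpu, Cpl) = 0.1180

0.1180


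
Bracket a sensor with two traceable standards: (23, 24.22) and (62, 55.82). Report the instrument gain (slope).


slope = (y2 - y1) / (x2 - x1)
= (55.82 - 24.22) / (62 - 23)
= 31.6000 / 39
= 0.8103

0.8103


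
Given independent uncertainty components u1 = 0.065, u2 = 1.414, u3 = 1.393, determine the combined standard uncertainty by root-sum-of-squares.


uc = sqrt(0.065^2 + 1.414^2 + 1.393^2)
uc = sqrt(3.94407)
uc = 1.9860

1.9860


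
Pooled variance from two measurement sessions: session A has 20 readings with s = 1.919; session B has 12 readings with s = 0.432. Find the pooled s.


s_p = sqrt(((n1-1)*s1^2 + (n2-1)*s2^2) / (n1+n2-2))
numerator = (20-1)*1.919^2 + (12-1)*0.432^2 = 69.968659 + 2.052864 = 72.021523
denominator = 20 + 12 - 2 = 30
s_p^2 = 72.021523 / 30 = 2.4007174
s_p = sqrt(2.4007174) = 1.5494

1.5494


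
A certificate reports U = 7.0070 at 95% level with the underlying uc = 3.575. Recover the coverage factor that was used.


k = U / uc
k = 7.0070 / 3.575
k = 1.96

1.96


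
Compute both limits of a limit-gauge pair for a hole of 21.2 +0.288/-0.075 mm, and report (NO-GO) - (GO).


GO = nominal - lower_tol (smallest hole = maximum material condition)
GO = 21.2 - 0.075 = 21.125
NO-GO = nominal + upper_tol (largest hole = least material condition)
NO-GO = 21.2 + 0.288 = 21.488
spread = NO-GO - GO = 21.488 - 21.125 = 0.3630

0.3630


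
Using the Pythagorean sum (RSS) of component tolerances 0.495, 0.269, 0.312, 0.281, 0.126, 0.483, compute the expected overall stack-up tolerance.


RSS = sqrt(0.495^2 + 0.269^2 + 0.312^2 + 0.281^2 + 0.126^2 + 0.483^2)
= sqrt(0.742856)
= 0.8619

0.8619


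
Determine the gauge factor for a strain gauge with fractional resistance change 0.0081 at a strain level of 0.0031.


GF = (dR/R) / epsilon
= 0.0081 / 0.0031
= 2.6129

2.6129


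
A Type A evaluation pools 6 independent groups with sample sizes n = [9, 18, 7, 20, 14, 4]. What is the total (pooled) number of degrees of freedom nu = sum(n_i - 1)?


nu = sum_i (n_i - 1)
nu = ((9 - 1) + (18 - 1) + (7 - 1) + (20 - 1) + (14 - 1) + (4 - 1))
nu = 8 + 17 + 6 + 19 + 13 + 3
nu = 66

66


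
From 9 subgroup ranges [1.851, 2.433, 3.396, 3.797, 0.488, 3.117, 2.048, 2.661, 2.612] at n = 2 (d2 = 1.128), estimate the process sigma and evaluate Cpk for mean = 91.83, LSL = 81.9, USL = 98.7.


R_bar = (1.851 + 2.433 + 3.396 + 3.797 + 0.488 + 3.117 + 2.048 + 2.661 + 2.612) / 9 = 2.4892222
sigma = R_bar / d2 = 2.4892222 / 1.128 = 2.2067573
Cp = (USL - LSL)/(6*sigma) = (98.7 - 81.9)/(6*2.2067573) = 1.2688
Cpu = (98.7 - 91.83)/(3*2.2067573) = 1.0377
Cpl = (91.83 - 81.9)/(3*2.2067573) = 1.4999
Cpk = min(Cpu, Cpl) = 1.0377

1.0377


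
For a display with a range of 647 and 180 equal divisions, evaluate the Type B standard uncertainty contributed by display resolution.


resolution = range / divisions
resolution = 647 / 180 = 3.5944444
u_res = resolution / (2*sqrt(3))
u_res = 3.5944444 / 3.4641016
u_res = 1.0376

1.0376


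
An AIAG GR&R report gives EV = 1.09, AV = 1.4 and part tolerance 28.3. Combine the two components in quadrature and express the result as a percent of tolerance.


GRR = sqrt(EV^2 + AV^2) = sqrt(1.09^2 + 1.4^2) = 1.7742886
%GRR = GRR / tol * 100 = 1.7742886 / 28.3 * 100
%GRR = 6.2696

6.2696


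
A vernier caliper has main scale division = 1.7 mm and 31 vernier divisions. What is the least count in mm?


LC = MSD / n_div
= 1.7 / 31
= 0.0548

0.0548


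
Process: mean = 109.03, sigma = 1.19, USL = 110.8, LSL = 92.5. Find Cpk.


Cpu = (USL - mean) / (3*sigma) = (110.8 - 109.03) / (3*1.19) = 0.4958
Cpl = (mean - LSL) / (3*sigma) = (109.03 - 92.5) / (3*1.19) = 4.6303
Cpk = min(Cpu, Cpl) = 0.4958

0.4958


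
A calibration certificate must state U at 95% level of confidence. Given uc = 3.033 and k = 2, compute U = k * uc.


U = k * uc
U = 2 * 3.033
U = 6.0660

6.0660


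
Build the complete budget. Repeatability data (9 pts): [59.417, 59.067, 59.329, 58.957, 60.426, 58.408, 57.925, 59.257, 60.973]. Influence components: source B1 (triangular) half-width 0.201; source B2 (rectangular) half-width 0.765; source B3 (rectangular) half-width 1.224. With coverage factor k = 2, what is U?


mean = (59.417 + 59.067 + 59.329 + 58.957 + 60.426 + 58.408 + 57.925 + 59.257 + 60.973) / 9 = 59.30655556
s = sqrt(sum((x - mean)^2)/(n-1)) = 0.93146553
u_A = s / sqrt(n) = 0.93146553 / sqrt(9) = 0.31048851
u_B1 = 0.201 / sqrt(6) = 0.082057906
u_B2 = 0.765 / sqrt(3) = 0.44167296
u_B3 = 1.224 / sqrt(3) = 0.70667673
uc = sqrt(0.31048851^2 + 0.082057906^2 + 0.44167296^2 + 0.70667673^2) = 0.89308657
U = k * uc = 2 * 0.89308657
U = 1.7862

1.7862


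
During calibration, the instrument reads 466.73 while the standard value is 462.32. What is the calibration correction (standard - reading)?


Correction = standard - reading
= 462.32 - 466.73
= -4.4100

-4.4100


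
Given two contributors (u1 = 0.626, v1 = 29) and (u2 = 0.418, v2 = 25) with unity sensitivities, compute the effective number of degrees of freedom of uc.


uc = sqrt(u1^2 + u2^2) = sqrt(0.626^2 + 0.418^2) = 0.75272837
v_eff = uc^4 / (u1^4/v1 + u2^4/v2)
= 0.75272837^4 / (0.626^4/29 + 0.418^4/25)
= 0.32103556 / 0.0065165459
v_eff = 49.2647

49.2647


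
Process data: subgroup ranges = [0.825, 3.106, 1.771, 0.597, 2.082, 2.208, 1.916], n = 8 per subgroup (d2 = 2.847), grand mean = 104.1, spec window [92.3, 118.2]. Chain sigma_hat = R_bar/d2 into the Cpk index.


R_bar = (0.825 + 3.106 + 1.771 + 0.597 + 2.082 + 2.208 + 1.916) / 7 = 1.7864286
sigma = R_bar / d2 = 1.7864286 / 2.847 = 0.62747756
Cp = (USL - LSL)/(6*sigma) = (118.2 - 92.3)/(6*0.62747756) = 6.8794
Cpu = (118.2 - 104.1)/(3*0.62747756) = 7.4903
Cpl = (104.1 - 92.3)/(3*0.62747756) = 6.2685
Cpk = min(Cpu, Cpl) = 6.2685

6.2685


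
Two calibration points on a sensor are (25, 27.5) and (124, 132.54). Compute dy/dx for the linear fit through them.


slope = (y2 - y1) / (x2 - x1)
= (132.54 - 27.5) / (124 - 25)
= 105.0400 / 99
= 1.0610

1.0610


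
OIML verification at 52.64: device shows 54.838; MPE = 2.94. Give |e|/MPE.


e = indication - reference = 54.838 - 52.64 = 2.1980
|e| = 2.1980
ratio = |e| / MPE = 2.1980 / 2.94
ratio = 0.7476

0.7476


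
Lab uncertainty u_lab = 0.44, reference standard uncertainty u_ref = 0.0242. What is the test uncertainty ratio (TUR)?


TUR = u_lab / u_ref
= 0.44 / 0.0242
= 18.1818

18.1818


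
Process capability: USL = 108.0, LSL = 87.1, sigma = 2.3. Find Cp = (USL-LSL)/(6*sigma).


Cp = (USL - LSL) / (6 * sigma)
= (108.0 - 87.1) / (6 * 2.3)
= 20.9000 / 13.8000
= 1.5145

1.5145


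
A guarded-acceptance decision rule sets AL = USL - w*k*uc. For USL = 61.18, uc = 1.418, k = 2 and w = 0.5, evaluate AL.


U = k * uc = 2 * 1.418 = 2.836
guard band g = w * U = 0.5 * 2.836 = 1.418
AL = USL - g = 61.18 - 1.418
AL = 59.7620

59.7620


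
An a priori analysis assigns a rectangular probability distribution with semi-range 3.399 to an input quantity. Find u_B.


u_B = half_width / sqrt(3)
u_B = 3.399 / 1.7320508
u_B = 1.9624

1.9624


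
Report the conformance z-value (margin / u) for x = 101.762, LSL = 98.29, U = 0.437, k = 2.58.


u = U / k = 0.437 / 2.58 = 0.16937984
margin = |LSL - x| = |98.29 - 101.762| = 3.472
z = margin / u = 3.472 / 0.16937984
z = 20.4983

20.4983


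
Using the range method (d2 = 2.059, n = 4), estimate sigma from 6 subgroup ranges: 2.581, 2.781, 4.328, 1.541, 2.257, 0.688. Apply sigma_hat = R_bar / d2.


R_bar = (2.581 + 2.781 + 4.328 + 1.541 + 2.257 + 0.688) / 6
R_bar = 14.176 / 6 = 2.3626667
sigma_hat = R_bar / d2 = 2.3626667 / 2.059 = 1.1475

1.1475


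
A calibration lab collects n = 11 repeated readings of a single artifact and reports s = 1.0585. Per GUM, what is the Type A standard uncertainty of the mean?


u_A = s / sqrt(n)
u_A = 1.0585 / sqrt(11)
u_A = 1.0585 / 3.3166248
u_A = 0.3191

0.3191


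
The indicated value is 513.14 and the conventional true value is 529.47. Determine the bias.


Systematic error = measured - true
= 513.14 - 529.47
= -16.3300

-16.3300


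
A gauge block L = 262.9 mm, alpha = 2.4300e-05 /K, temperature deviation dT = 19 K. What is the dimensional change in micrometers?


dL = L * alpha * dT
= 262.9 * 2.4300e-05 * 19
= 0.1213809 mm
dL_um = 0.1213809 * 1000 = 121.3809 um

121.3809


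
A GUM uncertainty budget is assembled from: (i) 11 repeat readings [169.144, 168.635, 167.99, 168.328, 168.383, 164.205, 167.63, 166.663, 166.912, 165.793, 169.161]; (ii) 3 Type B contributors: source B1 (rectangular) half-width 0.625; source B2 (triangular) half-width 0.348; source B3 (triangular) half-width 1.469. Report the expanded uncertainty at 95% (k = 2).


mean = (169.144 + 168.635 + 167.99 + 168.328 + 168.383 + 164.205 + 167.63 + 166.663 + 166.912 + 165.793 + 169.161) / 11 = 167.5312727
s = sqrt(sum((x - mean)^2)/(n-1)) = 1.5257321
u_A = s / sqrt(n) = 1.5257321 / sqrt(11) = 0.46002554
u_B1 = 0.625 / sqrt(3) = 0.36084392
u_B2 = 0.348 / sqrt(6) = 0.14207041
u_B3 = 1.469 / sqrt(6) = 0.59971674
uc = sqrt(0.46002554^2 + 0.36084392^2 + 0.14207041^2 + 0.59971674^2) = 0.84951516
U = k * uc = 2 * 0.84951516
U = 1.6990

1.6990


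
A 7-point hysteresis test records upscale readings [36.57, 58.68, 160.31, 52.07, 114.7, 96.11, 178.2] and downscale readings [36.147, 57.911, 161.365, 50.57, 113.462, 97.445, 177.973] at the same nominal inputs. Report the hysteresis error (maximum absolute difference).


|36.57 - 36.147| = 0.4230
|58.68 - 57.911| = 0.7690
|160.31 - 161.365| = 1.0550
|52.07 - 50.57| = 1.5000
|114.7 - 113.462| = 1.2380
|96.11 - 97.445| = 1.3350
|178.2 - 177.973| = 0.2270
hysteresis = max(diffs) = 1.5000

1.5000


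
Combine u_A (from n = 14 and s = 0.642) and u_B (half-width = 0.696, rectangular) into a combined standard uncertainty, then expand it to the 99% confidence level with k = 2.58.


u_A = s / sqrt(n) = 0.642 / sqrt(14) = 0.17158172
u_B = half_width / sqrt(3) = 0.696 / sqrt(3) = 0.40183579
uc = sqrt(u_A^2 + u_B^2) = sqrt(0.17158172^2 + 0.40183579^2) = 0.43693511
U = k * uc = 2.58 * 0.43693511
U = 1.1273

1.1273


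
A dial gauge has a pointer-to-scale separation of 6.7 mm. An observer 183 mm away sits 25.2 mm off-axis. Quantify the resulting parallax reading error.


error = h * offset / d
= 6.7 * 25.2 / 183
= 0.9226

0.9226


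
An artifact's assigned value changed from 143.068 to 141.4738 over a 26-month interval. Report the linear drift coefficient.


rate = (v2 - v1) / months
= (141.4738 - 143.068) / 26
= -1.5942 / 26
= -0.0613

-0.0613


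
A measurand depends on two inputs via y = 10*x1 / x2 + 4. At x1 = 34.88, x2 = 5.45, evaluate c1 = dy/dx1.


y = 10*x1 / x2 + 4
dy/dx1 = 10/x2
Evaluate at x2 = 5.45: c1 = 10 / 5.45
c1 = 1.8349

1.8349


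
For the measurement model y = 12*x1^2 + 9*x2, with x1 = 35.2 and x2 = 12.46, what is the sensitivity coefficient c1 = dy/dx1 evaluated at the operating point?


y = 12*x1^2 + 9*x2
dy/dx1 = 2*12*x1
Evaluate at x1 = 35.2: c1 = 24 * 35.2
c1 = 844.8000

844.8000


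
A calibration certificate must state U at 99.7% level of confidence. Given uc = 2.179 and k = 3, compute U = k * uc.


U = k * uc
U = 3 * 2.179
U = 6.5370

6.5370


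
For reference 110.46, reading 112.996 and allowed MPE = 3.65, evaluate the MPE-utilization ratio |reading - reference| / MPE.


e = indication - reference = 112.996 - 110.46 = 2.5360
|e| = 2.5360
ratio = |e| / MPE = 2.5360 / 3.65
ratio = 0.6948

0.6948


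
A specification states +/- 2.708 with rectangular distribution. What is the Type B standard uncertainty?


u_B = half_width / sqrt(3)
u_B = 2.708 / 1.7320508
u_B = 1.5635

1.5635


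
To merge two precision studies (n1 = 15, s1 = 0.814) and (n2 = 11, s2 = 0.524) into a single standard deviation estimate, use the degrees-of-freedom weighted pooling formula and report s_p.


s_p = sqrt(((n1-1)*s1^2 + (n2-1)*s2^2) / (n1+n2-2))
numerator = (15-1)*0.814^2 + (11-1)*0.524^2 = 9.276344 + 2.74576 = 12.022104
denominator = 15 + 11 - 2 = 24
s_p^2 = 12.022104 / 24 = 0.500921
s_p = sqrt(0.500921) = 0.7078

0.7078


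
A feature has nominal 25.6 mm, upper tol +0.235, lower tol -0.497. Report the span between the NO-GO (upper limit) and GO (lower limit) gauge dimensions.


GO = nominal - lower_tol (smallest hole = maximum material condition)
GO = 25.6 - 0.497 = 25.103
NO-GO = nominal + upper_tol (largest hole = least material condition)
NO-GO = 25.6 + 0.235 = 25.835
spread = NO-GO - GO = 25.835 - 25.103 = 0.7320

0.7320


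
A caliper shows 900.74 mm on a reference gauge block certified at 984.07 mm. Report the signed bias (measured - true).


Systematic error = measured - true
= 900.74 - 984.07
= -83.3300

-83.3300


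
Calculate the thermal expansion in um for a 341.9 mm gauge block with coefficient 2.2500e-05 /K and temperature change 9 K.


dL = L * alpha * dT
= 341.9 * 2.2500e-05 * 9
= 0.0692347 mm
dL_um = 0.0692347 * 1000 = 69.2347 um

69.2347


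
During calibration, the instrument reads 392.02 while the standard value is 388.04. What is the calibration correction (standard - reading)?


Correction = standard - reading
= 388.04 - 392.02
= -3.9800

-3.9800


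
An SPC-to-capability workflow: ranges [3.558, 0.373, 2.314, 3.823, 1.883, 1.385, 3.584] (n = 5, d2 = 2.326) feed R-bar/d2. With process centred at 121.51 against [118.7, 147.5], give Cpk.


R_bar = (3.558 + 0.373 + 2.314 + 3.823 + 1.883 + 1.385 + 3.584) / 7 = 2.4171429
sigma = R_bar / d2 = 2.4171429 / 2.326 = 1.0391844
Cp = (USL - LSL)/(6*sigma) = (147.5 - 118.7)/(6*1.0391844) = 4.6190
Cpu = (147.5 - 121.51)/(3*1.0391844) = 8.3367
Cpl = (121.51 - 118.7)/(3*1.0391844) = 0.9013
Cpk = min(Cpu, Cpl) = 0.9013

0.9013


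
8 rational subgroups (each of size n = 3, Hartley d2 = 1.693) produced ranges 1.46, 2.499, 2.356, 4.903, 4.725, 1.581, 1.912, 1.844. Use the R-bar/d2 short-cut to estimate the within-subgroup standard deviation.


R_bar = (1.46 + 2.499 + 2.356 + 4.903 + 4.725 + 1.581 + 1.912 + 1.844) / 8
R_bar = 21.28 / 8 = 2.66
sigma_hat = R_bar / d2 = 2.66 / 1.693 = 1.5712

1.5712


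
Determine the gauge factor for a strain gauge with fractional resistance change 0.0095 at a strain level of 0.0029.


GF = (dR/R) / epsilon
= 0.0095 / 0.0029
= 3.2759

3.2759


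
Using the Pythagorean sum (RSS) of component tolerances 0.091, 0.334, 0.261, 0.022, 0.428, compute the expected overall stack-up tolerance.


RSS = sqrt(0.091^2 + 0.334^2 + 0.261^2 + 0.022^2 + 0.428^2)
= sqrt(0.371626)
= 0.6096

0.6096


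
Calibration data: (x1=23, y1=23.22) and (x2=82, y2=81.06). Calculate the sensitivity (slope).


slope = (y2 - y1) / (x2 - x1)
= (81.06 - 23.22) / (82 - 23)
= 57.8400 / 59
= 0.9803

0.9803


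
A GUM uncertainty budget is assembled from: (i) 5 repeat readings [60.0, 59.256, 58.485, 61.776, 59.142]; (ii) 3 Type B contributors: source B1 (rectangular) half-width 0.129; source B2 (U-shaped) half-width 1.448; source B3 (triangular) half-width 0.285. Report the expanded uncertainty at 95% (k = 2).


mean = (60.0 + 59.256 + 58.485 + 61.776 + 59.142) / 5 = 59.7318
s = sqrt(sum((x - mean)^2)/(n-1)) = 1.2628781
u_A = s / sqrt(n) = 1.2628781 / sqrt(5) = 0.56477626
u_B1 = 0.129 / sqrt(3) = 0.074478185
u_B2 = 1.448 / sqrt(2) = 1.0238906
u_B3 = 0.285 / sqrt(6) = 0.11635076
uc = sqrt(0.56477626^2 + 0.074478185^2 + 1.0238906^2 + 0.11635076^2) = 1.1774586
U = k * uc = 2 * 1.1774586
U = 2.3549

2.3549


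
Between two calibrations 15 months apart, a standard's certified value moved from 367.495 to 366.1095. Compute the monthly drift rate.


rate = (v2 - v1) / months
= (366.1095 - 367.495) / 15
= -1.3855 / 15
= -0.0924

-0.0924


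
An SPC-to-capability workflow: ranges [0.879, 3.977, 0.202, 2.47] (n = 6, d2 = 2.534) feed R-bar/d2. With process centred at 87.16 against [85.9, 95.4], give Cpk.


R_bar = (0.879 + 3.977 + 0.202 + 2.47) / 4 = 1.882
sigma = R_bar / d2 = 1.882 / 2.534 = 0.74269929
Cp = (USL - LSL)/(6*sigma) = (95.4 - 85.9)/(6*0.74269929) = 2.1319
Cpu = (95.4 - 87.16)/(3*0.74269929) = 3.6982
Cpl = (87.16 - 85.9)/(3*0.74269929) = 0.5655
Cpk = min(Cpu, Cpl) = 0.5655

0.5655


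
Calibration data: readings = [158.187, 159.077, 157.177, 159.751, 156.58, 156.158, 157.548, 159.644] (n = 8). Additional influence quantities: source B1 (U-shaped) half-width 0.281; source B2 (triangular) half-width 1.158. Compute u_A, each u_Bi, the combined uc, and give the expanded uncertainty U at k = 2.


mean = (158.187 + 159.077 + 157.177 + 159.751 + 156.58 + 156.158 + 157.548 + 159.644) / 8 = 158.01525
s = sqrt(sum((x - mean)^2)/(n-1)) = 1.3759553
u_A = s / sqrt(n) = 1.3759553 / sqrt(8) = 0.48647366
u_B1 = 0.281 / sqrt(2) = 0.19869701
u_B2 = 1.158 / sqrt(6) = 0.47275152
uc = sqrt(0.48647366^2 + 0.19869701^2 + 0.47275152^2) = 0.7068459
U = k * uc = 2 * 0.7068459
U = 1.4137

1.4137


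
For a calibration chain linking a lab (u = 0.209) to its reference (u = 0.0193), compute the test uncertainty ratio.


TUR = u_lab / u_ref
= 0.209 / 0.0193
= 10.8290

10.8290


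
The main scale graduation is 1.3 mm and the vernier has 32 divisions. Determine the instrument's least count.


LC = MSD / n_div
= 1.3 / 32
= 0.0406

0.0406


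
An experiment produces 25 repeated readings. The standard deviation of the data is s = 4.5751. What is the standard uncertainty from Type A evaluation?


u_A = s / sqrt(n)
u_A = 4.5751 / sqrt(25)
u_A = 4.5751 / 5
u_A = 0.9150

0.9150


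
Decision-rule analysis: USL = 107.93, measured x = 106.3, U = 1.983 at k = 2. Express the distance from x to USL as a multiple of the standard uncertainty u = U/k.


u = U / k = 1.983 / 2 = 0.9915
margin = |USL - x| = |107.93 - 106.3| = 1.63
z = margin / u = 1.63 / 0.9915
z = 1.6440

1.6440


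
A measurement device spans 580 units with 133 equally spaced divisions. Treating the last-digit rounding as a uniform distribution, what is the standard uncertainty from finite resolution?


resolution = range / divisions
resolution = 580 / 133 = 4.3609023
u_res = resolution / (2*sqrt(3))
u_res = 4.3609023 / 3.4641016
u_res = 1.2589

1.2589


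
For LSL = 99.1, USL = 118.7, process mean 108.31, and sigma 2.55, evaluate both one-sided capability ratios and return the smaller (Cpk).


Cpu = (USL - mean) / (3*sigma) = (118.7 - 108.31) / (3*2.55) = 1.3582
Cpl = (mean - LSL) / (3*sigma) = (108.31 - 99.1) / (3*2.55) = 1.2039
Cpk = min(Cpu, Cpl) = 1.2039

1.2039


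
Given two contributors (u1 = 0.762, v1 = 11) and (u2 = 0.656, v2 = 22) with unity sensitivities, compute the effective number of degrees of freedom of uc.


uc = sqrt(u1^2 + u2^2) = sqrt(0.762^2 + 0.656^2) = 1.005475
v_eff = uc^4 / (u1^4/v1 + u2^4/v2)
= 1.005475^4 / (0.762^4/11 + 0.656^4/22)
= 1.0220805 / 0.039067454
v_eff = 26.1619

26.1619


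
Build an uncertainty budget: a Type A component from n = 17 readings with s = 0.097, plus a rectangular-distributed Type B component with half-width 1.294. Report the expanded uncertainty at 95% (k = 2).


u_A = s / sqrt(n) = 0.097 / sqrt(17) = 0.023525956
u_B = half_width / sqrt(3) = 1.294 / sqrt(3) = 0.74709125
uc = sqrt(u_A^2 + u_B^2) = sqrt(0.023525956^2 + 0.74709125^2) = 0.74746158
U = k * uc = 2 * 0.74746158
U = 1.4949

1.4949


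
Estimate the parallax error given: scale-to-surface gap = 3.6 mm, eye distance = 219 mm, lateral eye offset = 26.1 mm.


error = h * offset / d
= 3.6 * 26.1 / 219
= 0.4290

0.4290


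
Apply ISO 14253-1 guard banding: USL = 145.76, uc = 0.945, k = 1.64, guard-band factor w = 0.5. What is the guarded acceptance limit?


U = k * uc = 1.64 * 0.945 = 1.5498
guard band g = w * U = 0.5 * 1.5498 = 0.7749
AL = USL - g = 145.76 - 0.7749
AL = 144.9851

144.9851


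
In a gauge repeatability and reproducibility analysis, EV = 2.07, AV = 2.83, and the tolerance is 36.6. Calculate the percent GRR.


GRR = sqrt(EV^2 + AV^2) = sqrt(2.07^2 + 2.83^2) = 3.5062516
%GRR = GRR / tol * 100 = 3.5062516 / 36.6 * 100
%GRR = 9.5799

9.5799


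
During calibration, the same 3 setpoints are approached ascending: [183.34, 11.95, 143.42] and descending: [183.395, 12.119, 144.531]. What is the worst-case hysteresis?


|183.34 - 183.395| = 0.0550
|11.95 - 12.119| = 0.1690
|143.42 - 144.531| = 1.1110
hysteresis = max(diffs) = 1.1110

1.1110


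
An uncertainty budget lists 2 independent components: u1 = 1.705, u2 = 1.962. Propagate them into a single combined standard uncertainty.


uc = sqrt(1.705^2 + 1.962^2)
uc = sqrt(6.756469)
uc = 2.5993

2.5993


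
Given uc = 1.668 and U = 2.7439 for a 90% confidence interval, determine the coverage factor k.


k = U / uc
k = 2.7439 / 1.668
k = 1.645

1.645


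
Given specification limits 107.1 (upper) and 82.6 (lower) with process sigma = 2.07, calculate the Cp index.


Cp = (USL - LSL) / (6 * sigma)
= (107.1 - 82.6) / (6 * 2.07)
= 24.5000 / 12.4200
= 1.9726

1.9726


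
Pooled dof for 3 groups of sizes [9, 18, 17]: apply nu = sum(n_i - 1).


nu = sum_i (n_i - 1)
nu = ((9 - 1) + (18 - 1) + (17 - 1))
nu = 8 + 17 + 16
nu = 41

41


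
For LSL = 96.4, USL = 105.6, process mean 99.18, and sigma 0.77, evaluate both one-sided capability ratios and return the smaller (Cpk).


Cpu = (USL - mean) / (3*sigma) = (105.6 - 99.18) / (3*0.77) = 2.7792
Cpl = (mean - LSL) / (3*sigma) = (99.18 - 96.4) / (3*0.77) = 1.2035
Cpk = min(Cpu, Cpl) = 1.2035

1.2035


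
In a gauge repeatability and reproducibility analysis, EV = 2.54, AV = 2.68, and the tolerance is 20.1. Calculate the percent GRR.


GRR = sqrt(EV^2 + AV^2) = sqrt(2.54^2 + 2.68^2) = 3.6924247
%GRR = GRR / tol * 100 = 3.6924247 / 20.1 * 100
%GRR = 18.3703

18.3703


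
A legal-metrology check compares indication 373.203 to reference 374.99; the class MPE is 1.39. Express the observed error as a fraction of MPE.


e = indication - reference = 373.203 - 374.99 = -1.7870
|e| = 1.7870
ratio = |e| / MPE = 1.7870 / 1.39
ratio = 1.2856

1.2856


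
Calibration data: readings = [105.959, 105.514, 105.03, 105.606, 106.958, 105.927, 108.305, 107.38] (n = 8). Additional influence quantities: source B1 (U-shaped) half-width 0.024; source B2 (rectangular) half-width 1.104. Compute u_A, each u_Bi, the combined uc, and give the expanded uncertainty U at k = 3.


mean = (105.959 + 105.514 + 105.03 + 105.606 + 106.958 + 105.927 + 108.305 + 107.38) / 8 = 106.334875
s = sqrt(sum((x - mean)^2)/(n-1)) = 1.1069521
u_A = s / sqrt(n) = 1.1069521 / sqrt(8) = 0.39136667
u_B1 = 0.024 / sqrt(2) = 0.016970563
u_B2 = 1.104 / sqrt(3) = 0.6373947
uc = sqrt(0.39136667^2 + 0.016970563^2 + 0.6373947^2) = 0.74814963
U = k * uc = 3 * 0.74814963
U = 2.2444

2.2444


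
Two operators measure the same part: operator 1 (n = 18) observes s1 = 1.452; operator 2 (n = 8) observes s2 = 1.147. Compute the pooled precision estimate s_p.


s_p = sqrt(((n1-1)*s1^2 + (n2-1)*s2^2) / (n1+n2-2))
numerator = (18-1)*1.452^2 + (8-1)*1.147^2 = 35.841168 + 9.209263 = 45.050431
denominator = 18 + 8 - 2 = 24
s_p^2 = 45.050431 / 24 = 1.8771013
s_p = sqrt(1.8771013) = 1.3701

1.3701


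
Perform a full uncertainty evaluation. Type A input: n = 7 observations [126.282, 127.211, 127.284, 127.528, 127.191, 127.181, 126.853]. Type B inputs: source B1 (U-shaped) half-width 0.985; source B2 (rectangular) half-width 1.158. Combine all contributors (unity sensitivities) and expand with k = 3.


mean = (126.282 + 127.211 + 127.284 + 127.528 + 127.191 + 127.181 + 126.853) / 7 = 127.0757143
s = sqrt(sum((x - mean)^2)/(n-1)) = 0.40212092
u_A = s / sqrt(n) = 0.40212092 / sqrt(7) = 0.15198742
u_B1 = 0.985 / sqrt(2) = 0.69650018
u_B2 = 1.158 / sqrt(3) = 0.66857161
uc = sqrt(0.15198742^2 + 0.69650018^2 + 0.66857161^2) = 0.97734368
U = k * uc = 3 * 0.97734368
U = 2.9320

2.9320


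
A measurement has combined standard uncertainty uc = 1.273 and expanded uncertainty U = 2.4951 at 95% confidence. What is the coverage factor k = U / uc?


k = U / uc
k = 2.4951 / 1.273
k = 1.96

1.96


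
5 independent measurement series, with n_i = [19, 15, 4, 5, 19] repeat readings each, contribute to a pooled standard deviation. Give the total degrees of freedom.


nu = sum_i (n_i - 1)
nu = ((19 - 1) + (15 - 1) + (4 - 1) + (5 - 1) + (19 - 1))
nu = 18 + 14 + 3 + 4 + 18
nu = 57

57


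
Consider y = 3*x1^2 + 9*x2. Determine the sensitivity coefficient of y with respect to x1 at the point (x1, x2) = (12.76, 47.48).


y = 3*x1^2 + 9*x2
dy/dx1 = 2*3*x1
Evaluate at x1 = 12.76: c1 = 6 * 12.76
c1 = 76.5600

76.5600


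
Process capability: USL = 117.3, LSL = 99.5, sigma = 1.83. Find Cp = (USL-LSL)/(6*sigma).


Cp = (USL - LSL) / (6 * sigma)
= (117.3 - 99.5) / (6 * 1.83)
= 17.8000 / 10.9800
= 1.6211

1.6211


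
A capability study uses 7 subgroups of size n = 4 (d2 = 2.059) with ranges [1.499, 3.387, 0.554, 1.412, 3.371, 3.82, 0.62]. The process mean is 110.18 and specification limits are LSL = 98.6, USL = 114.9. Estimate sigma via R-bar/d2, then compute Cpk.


R_bar = (1.499 + 3.387 + 0.554 + 1.412 + 3.371 + 3.82 + 0.62) / 7 = 2.0947143
sigma = R_bar / d2 = 2.0947143 / 2.059 = 1.0173455
Cp = (USL - LSL)/(6*sigma) = (114.9 - 98.6)/(6*1.0173455) = 2.6703
Cpu = (114.9 - 110.18)/(3*1.0173455) = 1.5465
Cpl = (110.18 - 98.6)/(3*1.0173455) = 3.7942
Cpk = min(Cpu, Cpl) = 1.5465

1.5465


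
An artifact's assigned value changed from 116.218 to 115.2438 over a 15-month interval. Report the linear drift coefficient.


rate = (v2 - v1) / months
= (115.2438 - 116.218) / 15
= -0.9742 / 15
= -0.0649

-0.0649


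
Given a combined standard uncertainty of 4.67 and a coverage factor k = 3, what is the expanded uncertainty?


U = k * uc
U = 3 * 4.67
U = 14.0100

14.0100


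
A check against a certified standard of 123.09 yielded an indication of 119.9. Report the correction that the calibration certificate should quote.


Correction = standard - reading
= 123.09 - 119.9
= 3.1900

3.1900


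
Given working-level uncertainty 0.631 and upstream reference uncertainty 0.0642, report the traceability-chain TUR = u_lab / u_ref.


TUR = u_lab / u_ref
= 0.631 / 0.0642
= 9.8287

9.8287


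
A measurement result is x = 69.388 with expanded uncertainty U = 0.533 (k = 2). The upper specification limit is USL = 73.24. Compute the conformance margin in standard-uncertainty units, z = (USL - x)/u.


u = U / k = 0.533 / 2 = 0.2665
margin = |USL - x| = |73.24 - 69.388| = 3.852
z = margin / u = 3.852 / 0.2665
z = 14.4540

14.4540


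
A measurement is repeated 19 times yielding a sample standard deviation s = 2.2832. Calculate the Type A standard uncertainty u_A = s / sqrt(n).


u_A = s / sqrt(n)
u_A = 2.2832 / sqrt(19)
u_A = 2.2832 / 4.3588989
u_A = 0.5238

0.5238


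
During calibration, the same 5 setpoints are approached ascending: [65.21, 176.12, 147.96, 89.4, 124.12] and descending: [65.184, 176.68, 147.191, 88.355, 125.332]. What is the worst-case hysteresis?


|65.21 - 65.184| = 0.0260
|176.12 - 176.68| = 0.5600
|147.96 - 147.191| = 0.7690
|89.4 - 88.355| = 1.0450
|124.12 - 125.332| = 1.2120
hysteresis = max(diffs) = 1.2120

1.2120


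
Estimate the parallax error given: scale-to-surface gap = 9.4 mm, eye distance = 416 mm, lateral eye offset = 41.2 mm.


error = h * offset / d
= 9.4 * 41.2 / 416
= 0.9310

0.9310


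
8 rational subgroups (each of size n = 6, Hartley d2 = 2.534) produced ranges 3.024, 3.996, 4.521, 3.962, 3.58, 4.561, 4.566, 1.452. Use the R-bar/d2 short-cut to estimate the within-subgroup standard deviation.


R_bar = (3.024 + 3.996 + 4.521 + 3.962 + 3.58 + 4.561 + 4.566 + 1.452) / 8
R_bar = 29.662 / 8 = 3.70775
sigma_hat = R_bar / d2 = 3.70775 / 2.534 = 1.4632

1.4632


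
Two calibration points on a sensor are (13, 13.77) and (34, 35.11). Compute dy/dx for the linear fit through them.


slope = (y2 - y1) / (x2 - x1)
= (35.11 - 13.77) / (34 - 13)
= 21.3400 / 21
= 1.0162

1.0162


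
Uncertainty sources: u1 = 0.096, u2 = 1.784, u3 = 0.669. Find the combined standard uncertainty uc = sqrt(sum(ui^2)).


uc = sqrt(0.096^2 + 1.784^2 + 0.669^2)
uc = sqrt(3.639433)
uc = 1.9077

1.9077


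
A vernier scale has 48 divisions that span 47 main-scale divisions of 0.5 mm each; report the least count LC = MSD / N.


LC = MSD / n_div
= 0.5 / 48
= 0.0104

0.0104


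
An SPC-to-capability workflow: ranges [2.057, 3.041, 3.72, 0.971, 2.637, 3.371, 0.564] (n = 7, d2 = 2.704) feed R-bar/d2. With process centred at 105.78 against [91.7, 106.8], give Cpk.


R_bar = (2.057 + 3.041 + 3.72 + 0.971 + 2.637 + 3.371 + 0.564) / 7 = 2.3372857
sigma = R_bar / d2 = 2.3372857 / 2.704 = 0.86438081
Cp = (USL - LSL)/(6*sigma) = (106.8 - 91.7)/(6*0.86438081) = 2.9115
Cpu = (106.8 - 105.78)/(3*0.86438081) = 0.3933
Cpl = (105.78 - 91.7)/(3*0.86438081) = 5.4297
Cpk = min(Cpu, Cpl) = 0.3933

0.3933


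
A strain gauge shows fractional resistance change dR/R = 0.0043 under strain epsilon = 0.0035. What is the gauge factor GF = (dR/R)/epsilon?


GF = (dR/R) / epsilon
= 0.0043 / 0.0035
= 1.2286

1.2286


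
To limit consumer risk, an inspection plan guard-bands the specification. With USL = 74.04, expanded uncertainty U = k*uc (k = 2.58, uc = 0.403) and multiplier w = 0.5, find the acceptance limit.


U = k * uc = 2.58 * 0.403 = 1.03974
guard band g = w * U = 0.5 * 1.03974 = 0.51987
AL = USL - g = 74.04 - 0.51987
AL = 73.5201

73.5201


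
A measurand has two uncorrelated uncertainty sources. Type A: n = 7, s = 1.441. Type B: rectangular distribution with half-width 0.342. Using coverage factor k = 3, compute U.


u_A = s / sqrt(n) = 1.441 / sqrt(7) = 0.54464681
u_B = half_width / sqrt(3) = 0.342 / sqrt(3) = 0.19745379
uc = sqrt(u_A^2 + u_B^2) = sqrt(0.54464681^2 + 0.19745379^2) = 0.57933423
U = k * uc = 3 * 0.57933423
U = 1.7380

1.7380


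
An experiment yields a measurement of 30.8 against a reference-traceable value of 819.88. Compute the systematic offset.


Systematic error = measured - true
= 30.8 - 819.88
= -789.0800

-789.0800


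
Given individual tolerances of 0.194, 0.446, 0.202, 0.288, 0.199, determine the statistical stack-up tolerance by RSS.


RSS = sqrt(0.194^2 + 0.446^2 + 0.202^2 + 0.288^2 + 0.199^2)
= sqrt(0.399901)
= 0.6324

0.6324


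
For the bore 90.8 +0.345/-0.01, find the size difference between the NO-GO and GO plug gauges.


GO = nominal - lower_tol (smallest hole = maximum material condition)
GO = 90.8 - 0.01 = 90.79
NO-GO = nominal + upper_tol (largest hole = least material condition)
NO-GO = 90.8 + 0.345 = 91.145
spread = NO-GO - GO = 91.145 - 90.79 = 0.3550

0.3550


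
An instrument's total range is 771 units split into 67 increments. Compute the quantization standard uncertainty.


resolution = range / divisions
resolution = 771 / 67 = 11.507463
u_res = resolution / (2*sqrt(3))
u_res = 11.507463 / 3.4641016
u_res = 3.3219

3.3219


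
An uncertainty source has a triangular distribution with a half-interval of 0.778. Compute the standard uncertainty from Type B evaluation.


u_B = half_width / sqrt(6)
u_B = 0.778 / 2.4494897
u_B = 0.3176

0.3176


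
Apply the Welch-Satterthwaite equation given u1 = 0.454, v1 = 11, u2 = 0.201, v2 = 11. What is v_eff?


uc = sqrt(u1^2 + u2^2) = sqrt(0.454^2 + 0.201^2) = 0.49650478
v_eff = uc^4 / (u1^4/v1 + u2^4/v2)
= 0.49650478^4 / (0.454^4/11 + 0.201^4/11)
= 0.06077063 / 0.0040105497
v_eff = 15.1527

15.1527


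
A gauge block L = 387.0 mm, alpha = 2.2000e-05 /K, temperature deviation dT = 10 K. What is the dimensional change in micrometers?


dL = L * alpha * dT
= 387.0 * 2.2000e-05 * 10
= 0.0851400 mm
dL_um = 0.0851400 * 1000 = 85.1400 um

85.1400


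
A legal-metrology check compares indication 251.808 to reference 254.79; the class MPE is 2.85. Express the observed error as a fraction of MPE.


e = indication - reference = 251.808 - 254.79 = -2.9820
|e| = 2.9820
ratio = |e| / MPE = 2.9820 / 2.85
ratio = 1.0463

1.0463


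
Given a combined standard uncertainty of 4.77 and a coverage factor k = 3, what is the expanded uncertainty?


U = k * uc
U = 3 * 4.77
U = 14.3100

14.3100


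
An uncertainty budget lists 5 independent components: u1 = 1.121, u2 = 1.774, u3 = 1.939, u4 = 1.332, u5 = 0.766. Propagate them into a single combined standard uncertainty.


uc = sqrt(1.121^2 + 1.774^2 + 1.939^2 + 1.332^2 + 0.766^2)
uc = sqrt(10.524418)
uc = 3.2441

3.2441


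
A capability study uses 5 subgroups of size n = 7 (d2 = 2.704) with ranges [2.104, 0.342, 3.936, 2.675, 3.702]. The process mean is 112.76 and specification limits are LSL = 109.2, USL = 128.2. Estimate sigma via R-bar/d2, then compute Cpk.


R_bar = (2.104 + 0.342 + 3.936 + 2.675 + 3.702) / 5 = 2.5518
sigma = R_bar / d2 = 2.5518 / 2.704 = 0.94371302
Cp = (USL - LSL)/(6*sigma) = (128.2 - 109.2)/(6*0.94371302) = 3.3555
Cpu = (128.2 - 112.76)/(3*0.94371302) = 5.4536
Cpl = (112.76 - 109.2)/(3*0.94371302) = 1.2574
Cpk = min(Cpu, Cpl) = 1.2574

1.2574


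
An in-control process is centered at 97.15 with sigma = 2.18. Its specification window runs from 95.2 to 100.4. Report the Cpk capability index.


Cpu = (USL - mean) / (3*sigma) = (100.4 - 97.15) / (3*2.18) = 0.4969
Cpl = (mean - LSL) / (3*sigma) = (97.15 - 95.2) / (3*2.18) = 0.2982
Cpk = min(Cpu, Cpl) = 0.2982

0.2982


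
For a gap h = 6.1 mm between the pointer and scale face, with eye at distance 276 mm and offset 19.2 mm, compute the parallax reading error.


error = h * offset / d
= 6.1 * 19.2 / 276
= 0.4243

0.4243


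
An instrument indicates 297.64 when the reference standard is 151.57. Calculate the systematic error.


Systematic error = measured - true
= 297.64 - 151.57
= 146.0700

146.0700


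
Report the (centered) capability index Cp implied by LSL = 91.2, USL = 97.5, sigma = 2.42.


Cp = (USL - LSL) / (6 * sigma)
= (97.5 - 91.2) / (6 * 2.42)
= 6.3000 / 14.5200
= 0.4339

0.4339


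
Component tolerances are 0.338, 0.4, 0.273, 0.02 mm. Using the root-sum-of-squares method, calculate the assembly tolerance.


RSS = sqrt(0.338^2 + 0.4^2 + 0.273^2 + 0.02^2)
= sqrt(0.349173)
= 0.5909

0.5909


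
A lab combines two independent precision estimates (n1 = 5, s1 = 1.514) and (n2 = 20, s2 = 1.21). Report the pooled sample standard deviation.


s_p = sqrt(((n1-1)*s1^2 + (n2-1)*s2^2) / (n1+n2-2))
numerator = (5-1)*1.514^2 + (20-1)*1.21^2 = 9.168784 + 27.8179 = 36.986684
denominator = 5 + 20 - 2 = 23
s_p^2 = 36.986684 / 23 = 1.6081167
s_p = sqrt(1.6081167) = 1.2681

1.2681


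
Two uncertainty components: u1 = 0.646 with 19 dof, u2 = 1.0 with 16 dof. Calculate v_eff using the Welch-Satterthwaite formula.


uc = sqrt(u1^2 + u2^2) = sqrt(0.646^2 + 1.0^2) = 1.1905108
v_eff = uc^4 / (u1^4/v1 + u2^4/v2)
= 1.1905108^4 / (0.646^4/19 + 1.0^4/16)
= 2.0087845 / 0.071665929
v_eff = 28.0298

28.0298


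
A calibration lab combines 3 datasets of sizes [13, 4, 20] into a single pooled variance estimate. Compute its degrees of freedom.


nu = sum_i (n_i - 1)
nu = ((13 - 1) + (4 - 1) + (20 - 1))
nu = 12 + 3 + 19
nu = 34

34


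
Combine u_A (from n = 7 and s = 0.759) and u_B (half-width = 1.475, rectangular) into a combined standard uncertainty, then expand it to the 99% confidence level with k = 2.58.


u_A = s / sqrt(n) = 0.759 / sqrt(7) = 0.28687504
u_B = half_width / sqrt(3) = 1.475 / sqrt(3) = 0.85159165
uc = sqrt(u_A^2 + u_B^2) = sqrt(0.28687504^2 + 0.85159165^2) = 0.89861317
U = k * uc = 2.58 * 0.89861317
U = 2.3184

2.3184


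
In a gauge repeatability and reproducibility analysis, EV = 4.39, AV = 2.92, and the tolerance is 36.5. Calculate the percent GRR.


GRR = sqrt(EV^2 + AV^2) = sqrt(4.39^2 + 2.92^2) = 5.2724283
%GRR = GRR / tol * 100 = 5.2724283 / 36.5 * 100
%GRR = 14.4450

14.4450


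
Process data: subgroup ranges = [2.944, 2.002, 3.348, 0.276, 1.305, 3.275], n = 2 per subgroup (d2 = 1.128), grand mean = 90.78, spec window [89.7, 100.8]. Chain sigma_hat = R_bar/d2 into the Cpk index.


R_bar = (2.944 + 2.002 + 3.348 + 0.276 + 1.305 + 3.275) / 6 = 2.1916667
sigma = R_bar / d2 = 2.1916667 / 1.128 = 1.9429669
Cp = (USL - LSL)/(6*sigma) = (100.8 - 89.7)/(6*1.9429669) = 0.9522
Cpu = (100.8 - 90.78)/(3*1.9429669) = 1.7190
Cpl = (90.78 - 89.7)/(3*1.9429669) = 0.1853
Cpk = min(Cpu, Cpl) = 0.1853

0.1853


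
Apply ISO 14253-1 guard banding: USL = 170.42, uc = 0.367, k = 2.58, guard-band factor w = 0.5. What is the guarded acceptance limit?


U = k * uc = 2.58 * 0.367 = 0.94686
guard band g = w * U = 0.5 * 0.94686 = 0.47343
AL = USL - g = 170.42 - 0.47343
AL = 169.9466

169.9466


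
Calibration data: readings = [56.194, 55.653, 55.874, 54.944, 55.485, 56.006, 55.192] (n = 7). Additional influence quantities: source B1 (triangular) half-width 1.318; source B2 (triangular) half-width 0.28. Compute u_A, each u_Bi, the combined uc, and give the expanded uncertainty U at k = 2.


mean = (56.194 + 55.653 + 55.874 + 54.944 + 55.485 + 56.006 + 55.192) / 7 = 55.62114286
s = sqrt(sum((x - mean)^2)/(n-1)) = 0.44767043
u_A = s / sqrt(n) = 0.44767043 / sqrt(7) = 0.16920352
u_B1 = 1.318 / sqrt(6) = 0.53807125
u_B2 = 0.28 / sqrt(6) = 0.11430952
uc = sqrt(0.16920352^2 + 0.53807125^2 + 0.11430952^2) = 0.5755147
U = k * uc = 2 * 0.5755147
U = 1.1510

1.1510
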